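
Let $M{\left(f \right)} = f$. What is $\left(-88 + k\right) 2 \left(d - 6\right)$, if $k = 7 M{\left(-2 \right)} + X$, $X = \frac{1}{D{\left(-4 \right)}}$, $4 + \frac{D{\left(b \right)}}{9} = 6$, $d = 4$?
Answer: $\frac{3670}{9} \approx 407.78$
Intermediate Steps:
$D{\left(b \right)} = 18$ ($D{\left(b \right)} = -36 + 9 \cdot 6 = -36 + 54 = 18$)
$X = \frac{1}{18} \approx 0.055556$
$k = - \frac{251}{18}$ ($k = 7 \left(-2\right) + \frac{1}{18} = -14 + \frac{1}{18} = - \frac{251}{18} \approx -13.944$)
$\left(-88 + k\right) 2 \left(d - 6\right) = \left(-88 - \frac{251}{18}\right) 2 \left(4 - 6\right) = - \frac{1835 \cdot 2 \left(-2\right)}{18} = \left(- \frac{1835}{18}\right) \left(-4\right) = \frac{3670}{9}$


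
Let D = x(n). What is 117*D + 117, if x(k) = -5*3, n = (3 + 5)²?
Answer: -1638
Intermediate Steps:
n = 64 (n = 8² = 64)
x(k) = -15
D = -15
117*D + 117 = 117*(-15) + 117 = -1755 + 117 = -1638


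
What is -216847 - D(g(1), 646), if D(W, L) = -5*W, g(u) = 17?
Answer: -216762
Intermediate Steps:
-216847 - D(g(1), 646) = -216847 - (-5)*17 = -216847 - 1*(-85) = -216847 + 85 = -216762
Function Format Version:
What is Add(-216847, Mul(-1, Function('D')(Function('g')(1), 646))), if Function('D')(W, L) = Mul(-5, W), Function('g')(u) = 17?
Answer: -216762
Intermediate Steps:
Add(-216847, Mul(-1, Function('D')(Function('g')(1), 646))) = Add(-216847, Mul(-1, Mul(-5, 17))) = Add(-216847, Mul(-1, -85)) = Add(-216847, 85) = -216762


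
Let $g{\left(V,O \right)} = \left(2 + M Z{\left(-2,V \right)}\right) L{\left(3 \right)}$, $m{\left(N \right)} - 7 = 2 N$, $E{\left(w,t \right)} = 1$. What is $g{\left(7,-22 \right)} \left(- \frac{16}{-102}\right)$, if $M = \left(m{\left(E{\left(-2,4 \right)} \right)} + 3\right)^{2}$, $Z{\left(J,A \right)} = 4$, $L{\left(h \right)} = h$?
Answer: $272$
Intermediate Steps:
$m{\left(N \right)} = 7 + 2 N$
$M = 144$ ($M = \left(\left(7 + 2 \cdot 1\right) + 3\right)^{2} = \left(\left(7 + 2\right) + 3\right)^{2} = \left(9 + 3\right)^{2} = 12^{2} = 144$)
$g{\left(V,O \right)} = 1734$ ($g{\left(V,O \right)} = \left(2 + 144 \cdot 4\right) 3 = \left(2 + 576\right) 3 = 578 \cdot 3 = 1734$)
$g{\left(7,-22 \right)} \left(- \frac{16}{-102}\right) = 1734 \left(- \frac{16}{-102}\right) = 1734 \left(\left(-16\right) \left(- \frac{1}{102}\right)\right) = 1734 \cdot \frac{8}{51} = 272$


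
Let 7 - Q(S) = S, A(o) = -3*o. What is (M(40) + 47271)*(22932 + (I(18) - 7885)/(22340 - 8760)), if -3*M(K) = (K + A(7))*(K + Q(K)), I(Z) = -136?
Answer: 315145441468/291 ≈ 1.0830e+9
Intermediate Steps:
Q(S) = 7 - S
M(K) = 49 - 7*K/3 (M(K) = -(K - 3*7)*(K + (7 - K))/3 = -(K - 21)*7/3 = -(-21 + K)*7/3 = -(-147 + 7*K)/3 = 49 - 7*K/3)
(M(40) + 47271)*(22932 + (I(18) - 7885)/(22340 - 8760)) = ((49 - 7/3*40) + 47271)*(22932 + (-136 - 7885)/(22340 - 8760)) = ((49 - 280/3) + 47271)*(22932 - 8021/13580) = (-133/3 + 47271)*(22932 - 8021*1/13580) = 141680*(22932 - 8021/13580)/3 = (141680/3)*(311408539/13580) = 315145441468/291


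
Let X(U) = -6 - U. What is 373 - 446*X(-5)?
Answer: 819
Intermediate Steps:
373 - 446*X(-5) = 373 - 446*(-6 - 1*(-5)) = 373 - 446*(-6 + 5) = 373 - 446*(-1) = 373 + 446 = 819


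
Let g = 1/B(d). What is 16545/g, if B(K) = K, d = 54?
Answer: 893430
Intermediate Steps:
g = 1/54 ≈ 0.018519
16545/g = 16545/(1/54) = 16545*54 = 893430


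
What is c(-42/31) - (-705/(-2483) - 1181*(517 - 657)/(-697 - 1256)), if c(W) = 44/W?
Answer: 251675597/4849299 ≈ 51.899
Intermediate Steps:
c(-42/31) - (-705/(-2483) - 1181*(517 - 657)/(-697 - 1256)) = 44/((-42/31)) - (-705/(-2483) - 1181*(517 - 657)/(-697 - 1256)) = 44/((-42*1/31)) - (-705*(-1/2483) - 1181/((-1953/(-140)))) = 44/(-42/31) - (705/2483 - 1181/((-1953*(-1/140)))) = 44*(-31/42) - (705/2483 - 1181/279/20) = -682/21 - (705/2483 - 1181*20/279) = -682/21 - (705/2483 - 23620/279) = -682/21 - 1*(-58451765/692757) = -682/21 + 58451765/692757 = 251675597/4849299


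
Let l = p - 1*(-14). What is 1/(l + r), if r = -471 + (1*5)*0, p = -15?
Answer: -1/472 ≈ -0.0021186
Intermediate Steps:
l = -1 (l = -15 - 1*(-14) = -15 + 14 = -1)
r = -471 (r = -471 + 5*0 = -471 + 0 = -471)
1/(l + r) = 1/(-1 - 471) = 1/(-472) = -1/472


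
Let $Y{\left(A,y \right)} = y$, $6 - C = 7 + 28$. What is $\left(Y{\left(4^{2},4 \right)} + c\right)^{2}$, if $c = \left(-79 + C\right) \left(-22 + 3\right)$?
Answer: $4227136$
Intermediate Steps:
$C = -29$ ($C = 6 - \left(7 + 28\right) = 6 - 35 = -29$)
$c = 2052$ ($c = \left(-79 - 29\right) \left(-22 + 3\right) = \left(-108\right) \left(-19\right) = 2052$)
$\left(Y{\left(4^{2},4 \right)} + c\right)^{2} = \left(4 + 2052\right)^{2} = 2056^{2} = 4227136$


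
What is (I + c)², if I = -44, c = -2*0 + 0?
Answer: 1936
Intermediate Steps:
c = 0 (c = 0 + 0 = 0)
(I + c)² = (-44 + 0)² = (-44)² = 1936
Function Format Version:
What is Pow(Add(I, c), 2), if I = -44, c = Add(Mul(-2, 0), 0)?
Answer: 1936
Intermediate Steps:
c = 0 (c = Add(0, 0) = 0)
Pow(Add(I, c), 2) = Pow(Add(-44, 0), 2) = Pow(-44, 2) = 1936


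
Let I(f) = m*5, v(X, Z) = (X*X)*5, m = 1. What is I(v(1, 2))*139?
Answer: 695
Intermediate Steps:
v(X, Z) = 5*X² (v(X, Z) = X²*5 = 5*X²)
I(f) = 5 (I(f) = 1*5 = 5)
I(v(1, 2))*139 = 5*139 = 695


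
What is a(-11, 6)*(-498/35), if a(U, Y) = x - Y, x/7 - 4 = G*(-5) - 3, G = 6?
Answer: 104082/35 ≈ 2973.8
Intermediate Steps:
x = -203 (x = 28 + 7*(6*(-5) - 3) = 28 + 7*(-30 - 3) = 28 + 7*(-33) = 28 - 231 = -203)
a(U, Y) = -203 - Y
a(-11, 6)*(-498/35) = (-203 - 1*6)*(-498/35) = (-203 - 6)*(-498*1/35) = -209*(-498/35) = 104082/35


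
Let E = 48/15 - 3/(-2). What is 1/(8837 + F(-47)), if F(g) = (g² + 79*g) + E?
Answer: 10/73377 ≈ 0.00013628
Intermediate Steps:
E = 47/10 (E = 48*(1/15) - 3*(-½) = 16/5 + 3/2 = 47/10 ≈ 4.7000)
F(g) = 47/10 + g² + 79*g (F(g) = (g² + 79*g) + 47/10 = 47/10 + g² + 79*g)
1/(8837 + F(-47)) = 1/(8837 + (47/10 + (-47)² + 79*(-47))) = 1/(8837 + (47/10 + 2209 - 3713)) = 1/(8837 - 14993/10) = 1/(73377/10) = 10/73377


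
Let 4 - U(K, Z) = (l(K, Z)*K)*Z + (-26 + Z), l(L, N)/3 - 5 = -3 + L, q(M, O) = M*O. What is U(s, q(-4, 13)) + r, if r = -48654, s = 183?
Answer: 5232808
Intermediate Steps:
l(L, N) = 6 + 3*L (l(L, N) = 15 + 3*(-3 + L) = 15 + (-9 + 3*L) = 6 + 3*L)
U(K, Z) = 30 - Z - K*Z*(6 + 3*K) (U(K, Z) = 4 - (((6 + 3*K)*K)*Z + (-26 + Z)) = 4 - ((K*(6 + 3*K))*Z + (-26 + Z)) = 4 - (K*Z*(6 + 3*K) + (-26 + Z)) = 4 - (-26 + Z + K*Z*(6 + 3*K)) = 4 + (26 - Z - K*Z*(6 + 3*K)) = 30 - Z - K*Z*(6 + 3*K))
U(s, q(-4, 13)) + r = (30 - (-4)*13 - 3*183*(-4*13)*(2 + 183)) - 48654 = (30 - 1*(-52) - 3*183*(-52)*185) - 48654 = (30 + 52 + 5281380) - 48654 = 5281462 - 48654 = 5232808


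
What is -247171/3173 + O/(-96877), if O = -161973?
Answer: -1233223402/16178459 ≈ -76.226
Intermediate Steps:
-247171/3173 + O/(-96877) = -247171/3173 - 161973/(-96877) = -247171*1/3173 - 161973*(-1/96877) = -13009/167 + 161973/96877 = -1233223402/16178459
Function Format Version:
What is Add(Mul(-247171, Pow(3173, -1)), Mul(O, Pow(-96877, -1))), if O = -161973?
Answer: Rational(-1233223402, 16178459) ≈ -76.226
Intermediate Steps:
Add(Mul(-247171, Pow(3173, -1)), Mul(O, Pow(-96877, -1))) = Add(Mul(-247171, Pow(3173, -1)), Mul(-161973, Pow(-96877, -1))) = Add(Mul(-247171, Rational(1, 3173)), Mul(-161973, Rational(-1, 96877))) = Add(Rational(-13009, 167), Rational(161973, 96877)) = Rational(-1233223402, 16178459)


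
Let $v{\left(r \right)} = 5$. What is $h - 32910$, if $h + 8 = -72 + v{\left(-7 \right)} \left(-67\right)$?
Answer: $-33325$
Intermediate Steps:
$h = -415$ ($h = -8 + \left(-72 + 5 \left(-67\right)\right) = -8 - 407 = -415$)
$h - 32910 = -415 - 32910 = -33325$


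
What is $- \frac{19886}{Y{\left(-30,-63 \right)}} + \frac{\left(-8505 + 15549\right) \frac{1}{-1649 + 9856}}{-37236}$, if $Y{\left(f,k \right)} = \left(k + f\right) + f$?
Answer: $\frac{506423187205}{3132357483} \approx 161.67$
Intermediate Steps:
$Y{\left(f,k \right)} = k + 2 f$ ($Y{\left(f,k \right)} = \left(f + k\right) + f = k + 2 f$)
$- \frac{19886}{Y{\left(-30,-63 \right)}} + \frac{\left(-8505 + 15549\right) \frac{1}{-1649 + 9856}}{-37236} = - \frac{19886}{-63 + 2 \left(-30\right)} + \frac{\left(-8505 + 15549\right) \frac{1}{-1649 + 9856}}{-37236} = - \frac{19886}{-63 - 60} + \frac{7044}{8207} \left(- \frac{1}{37236}\right) = - \frac{19886}{-123} + 7044 \cdot \frac{1}{8207} \left(- \frac{1}{37236}\right) = \left(-19886\right) \left(- \frac{1}{123}\right) + \frac{7044}{8207} \left(- \frac{1}{37236}\right) = \frac{19886}{123} - \frac{587}{25466321} = \frac{506423187205}{3132357483}$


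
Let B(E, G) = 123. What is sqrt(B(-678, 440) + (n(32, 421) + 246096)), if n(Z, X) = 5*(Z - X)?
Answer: sqrt(244274) ≈ 494.24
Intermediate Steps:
n(Z, X) = -5*X + 5*Z
sqrt(B(-678, 440) + (n(32, 421) + 246096)) = sqrt(123 + ((-5*421 + 5*32) + 246096)) = sqrt(123 + ((-2105 + 160) + 246096)) = sqrt(123 + (-1945 + 246096)) = sqrt(123 + 244151) = sqrt(244274)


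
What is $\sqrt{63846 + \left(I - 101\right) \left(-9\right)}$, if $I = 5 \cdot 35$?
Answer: $18 \sqrt{195} \approx 251.36$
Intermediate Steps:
$I = 175$
$\sqrt{63846 + \left(I - 101\right) \left(-9\right)} = \sqrt{63846 + \left(175 - 101\right) \left(-9\right)} = \sqrt{63846 + 74 \left(-9\right)} = \sqrt{63846 - 666} = \sqrt{63180} = 18 \sqrt{195}$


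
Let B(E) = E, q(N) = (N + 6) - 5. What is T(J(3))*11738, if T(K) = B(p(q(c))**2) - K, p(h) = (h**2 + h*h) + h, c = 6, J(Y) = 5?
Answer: 129352760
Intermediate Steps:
q(N) = 1 + N (q(N) = (6 + N) - 5 = 1 + N)
p(h) = h + 2*h**2 (p(h) = (h**2 + h**2) + h = 2*h**2 + h = h + 2*h**2)
T(K) = 11025 - K (T(K) = ((1 + 6)*(1 + 2*(1 + 6)))**2 - K = (7*(1 + 2*7))**2 - K = (7*(1 + 14))**2 - K = (7*15)**2 - K = 105**2 - K = 11025 - K)
T(J(3))*11738 = (11025 - 1*5)*11738 = (11025 - 5)*11738 = 11020*11738 = 129352760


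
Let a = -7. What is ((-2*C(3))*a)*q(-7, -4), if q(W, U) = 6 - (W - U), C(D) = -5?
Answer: -630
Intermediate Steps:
q(W, U) = 6 + U - W (q(W, U) = 6 + (U - W) = 6 + U - W)
((-2*C(3))*a)*q(-7, -4) = (-2*(-5)*(-7))*(6 - 4 - 1*(-7)) = (10*(-7))*(6 - 4 + 7) = -70*9 = -630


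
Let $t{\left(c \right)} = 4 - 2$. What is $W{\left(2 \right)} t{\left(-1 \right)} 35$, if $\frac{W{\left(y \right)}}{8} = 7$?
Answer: $3920$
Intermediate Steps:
$W{\left(y \right)} = 56$ ($W{\left(y \right)} = 8 \cdot 7 = 56$)
$t{\left(c \right)} = 2$ ($t{\left(c \right)} = 4 - 2 = 2$)
$W{\left(2 \right)} t{\left(-1 \right)} 35 = 56 \cdot 2 \cdot 35 = 112 \cdot 35 = 3920$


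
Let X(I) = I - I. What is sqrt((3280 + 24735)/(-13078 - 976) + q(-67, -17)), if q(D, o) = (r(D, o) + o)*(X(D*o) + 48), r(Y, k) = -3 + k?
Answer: I*sqrt(351180213626)/14054 ≈ 42.166*I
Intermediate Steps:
X(I) = 0
q(D, o) = -144 + 96*o (q(D, o) = ((-3 + o) + o)*(0 + 48) = (-3 + 2*o)*48 = -144 + 96*o)
sqrt((3280 + 24735)/(-13078 - 976) + q(-67, -17)) = sqrt((3280 + 24735)/(-13078 - 976) + (-144 + 96*(-17))) = sqrt(28015/(-14054) + (-144 - 1632)) = sqrt(28015*(-1/14054) - 1776) = sqrt(-28015/14054 - 1776) = sqrt(-24987919/14054) = I*sqrt(351180213626)/14054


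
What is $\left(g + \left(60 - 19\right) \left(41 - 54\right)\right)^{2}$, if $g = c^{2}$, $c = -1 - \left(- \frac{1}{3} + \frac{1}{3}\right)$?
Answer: $283024$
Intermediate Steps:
$c = -1$ ($c = -1 - 0 = -1 + \left(\frac{1}{3} - \frac{1}{3}\right) = -1 + 0 = -1$)
$g = 1$ ($g = \left(-1\right)^{2} = 1$)
$\left(g + \left(60 - 19\right) \left(41 - 54\right)\right)^{2} = \left(1 + \left(60 - 19\right) \left(41 - 54\right)\right)^{2} = \left(1 + 41 \left(41 - 54\right)\right)^{2} = \left(1 + 41 \left(-13\right)\right)^{2} = \left(1 - 533\right)^{2} = \left(-532\right)^{2} = 283024$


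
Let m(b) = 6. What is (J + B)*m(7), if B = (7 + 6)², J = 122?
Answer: 1746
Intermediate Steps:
B = 169 (B = 13² = 169)
(J + B)*m(7) = (122 + 169)*6 = 291*6 = 1746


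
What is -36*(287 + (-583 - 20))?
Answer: 11376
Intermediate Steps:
-36*(287 + (-583 - 20)) = -36*(287 - 603) = -36*(-316) = 11376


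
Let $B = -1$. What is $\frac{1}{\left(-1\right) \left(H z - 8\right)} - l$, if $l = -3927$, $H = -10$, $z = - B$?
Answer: $\frac{70687}{18} \approx 3927.1$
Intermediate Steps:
$z = 1$ ($z = \left(-1\right) \left(-1\right) = 1$)
$\frac{1}{\left(-1\right) \left(H z - 8\right)} - l = \frac{1}{\left(-1\right) \left(\left(-10\right) 1 - 8\right)} - -3927 = \frac{1}{\left(-1\right) \left(-10 - 8\right)} + 3927 = \frac{1}{\left(-1\right) \left(-18\right)} + 3927 = \frac{1}{18} + 3927 = \frac{70687}{18}$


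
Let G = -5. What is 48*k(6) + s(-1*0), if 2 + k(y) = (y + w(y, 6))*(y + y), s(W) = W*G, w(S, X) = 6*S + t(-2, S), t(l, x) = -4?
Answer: 21792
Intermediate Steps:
w(S, X) = -4 + 6*S (w(S, X) = 6*S - 4 = -4 + 6*S)
s(W) = -5*W (s(W) = W*(-5) = -5*W)
k(y) = -2 + 2*y*(-4 + 7*y) (k(y) = -2 + (y + (-4 + 6*y))*(y + y) = -2 + (-4 + 7*y)*(2*y) = -2 + 2*y*(-4 + 7*y))
48*k(6) + s(-1*0) = 48*(-2 - 8*6 + 14*6²) - (-5)*0 = 48*(-2 - 48 + 14*36) - 5*0 = 48*(-2 - 48 + 504) + 0 = 48*454 + 0 = 21792 + 0 = 21792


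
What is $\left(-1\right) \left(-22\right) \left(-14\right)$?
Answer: $-308$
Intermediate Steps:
$\left(-1\right) \left(-22\right) \left(-14\right) = 22 \left(-14\right) = -308$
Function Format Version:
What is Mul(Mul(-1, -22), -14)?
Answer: -308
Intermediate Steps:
Mul(Mul(-1, -22), -14) = Mul(22, -14) = -308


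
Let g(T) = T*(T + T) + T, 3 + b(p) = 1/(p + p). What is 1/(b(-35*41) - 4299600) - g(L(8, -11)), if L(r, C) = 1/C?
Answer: 111058398229/1493123133931 ≈ 0.074380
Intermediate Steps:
b(p) = -3 + 1/(2*p) (b(p) = -3 + 1/(p + p) = -3 + 1/(2*p))
g(T) = T + 2*T**2 (g(T) = T*(2*T) + T = 2*T**2 + T = T + 2*T**2)
1/(b(-35*41) - 4299600) - g(L(8, -11)) = 1/((-3 + 1/(2*((-35*41)))) - 4299600) - (1 + 2/(-11))/(-11) = 1/((-3 + (1/2)/(-1435)) - 4299600) - (-1)*(1 + 2*(-1/11))/11 = 1/((-3 + (1/2)*(-1/1435)) - 4299600) - (-1)*(1 - 2/11)/11 = 1/((-3 - 1/2870) - 4299600) - (-1)*9/(11*11) = 1/(-8611/2870 - 4299600) - 1*(-9/121) = 1/(-12339860611/2870) + 9/121 = -2870/12339860611 + 9/121 = 111058398229/1493123133931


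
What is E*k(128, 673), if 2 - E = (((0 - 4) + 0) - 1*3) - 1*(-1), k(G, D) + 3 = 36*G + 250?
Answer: 38840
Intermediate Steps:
k(G, D) = 247 + 36*G (k(G, D) = -3 + (36*G + 250) = -3 + (250 + 36*G) = 247 + 36*G)
E = 8 (E = 2 - ((((0 - 4) + 0) - 1*3) - 1*(-1)) = 2 - (((-4 + 0) - 3) + 1) = 2 - ((-4 - 3) + 1) = 2 - (-7 + 1) = 2 - 1*(-6) = 2 + 6 = 8)
E*k(128, 673) = 8*(247 + 36*128) = 8*(247 + 4608) = 8*4855 = 38840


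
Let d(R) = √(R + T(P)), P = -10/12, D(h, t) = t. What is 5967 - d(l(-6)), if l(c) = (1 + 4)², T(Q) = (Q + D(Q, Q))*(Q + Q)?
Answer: 5967 - 5*√10/3 ≈ 5961.7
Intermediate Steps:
P = -⅚ (P = -10*1/12 = -⅚ ≈ -0.83333)
T(Q) = 4*Q² (T(Q) = (Q + Q)*(Q + Q) = (2*Q)*(2*Q) = 4*Q²)
l(c) = 25 (l(c) = 5² = 25)
d(R) = √(25/9 + R) (d(R) = √(R + 4*(-⅚)²) = √(R + 4*(25/36)) = √(R + 25/9) = √(25/9 + R))
5967 - d(l(-6)) = 5967 - √(25 + 9*25)/3 = 5967 - √(25 + 225)/3 = 5967 - √250/3 = 5967 - 5*√10/3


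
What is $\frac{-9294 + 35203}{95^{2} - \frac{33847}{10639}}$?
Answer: $\frac{275645851}{95983128} \approx 2.8718$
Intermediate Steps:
$\frac{-9294 + 35203}{95^{2} - \frac{33847}{10639}} = \frac{25909}{9025 - \frac{33847}{10639}} = \frac{25909}{\frac{95983128}{10639}} = 25909 \cdot \frac{10639}{95983128} = \frac{275645851}{95983128}$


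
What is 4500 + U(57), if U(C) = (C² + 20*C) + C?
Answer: 8946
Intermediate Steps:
U(C) = C² + 21*C
4500 + U(57) = 4500 + 57*(21 + 57) = 4500 + 57*78 = 4500 + 4446 = 8946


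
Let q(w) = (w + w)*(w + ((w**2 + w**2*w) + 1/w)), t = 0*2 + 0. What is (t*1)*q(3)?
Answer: 0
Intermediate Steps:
t = 0 (t = 0 + 0 = 0)
q(w) = 2*w*(w + 1/w + w**2 + w**3) (q(w) = (2*w)*(w + ((w**2 + w**3) + 1/w)) = (2*w)*(w + (1/w + w**2 + w**3)) = (2*w)*(w + 1/w + w**2 + w**3) = 2*w*(w + 1/w + w**2 + w**3))
(t*1)*q(3) = (0*1)*(2 + 2*3**2 + 2*3**3 + 2*3**4) = 0*(2 + 2*9 + 2*27 + 2*81) = 0*(2 + 18 + 54 + 162) = 0*236 = 0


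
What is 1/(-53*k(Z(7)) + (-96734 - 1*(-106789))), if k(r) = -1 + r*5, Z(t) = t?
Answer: 1/8253 ≈ 0.00012117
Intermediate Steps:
k(r) = -1 + 5*r
1/(-53*k(Z(7)) + (-96734 - 1*(-106789))) = 1/(-53*(-1 + 5*7) + (-96734 - 1*(-106789))) = 1/(-53*(-1 + 35) + (-96734 + 106789)) = 1/(-53*34 + 10055) = 1/(-1802 + 10055) = 1/8253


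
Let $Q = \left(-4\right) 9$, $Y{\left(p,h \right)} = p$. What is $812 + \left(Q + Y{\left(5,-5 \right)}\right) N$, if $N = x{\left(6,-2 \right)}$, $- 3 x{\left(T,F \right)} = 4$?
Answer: $\frac{2560}{3} \approx 853.33$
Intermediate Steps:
$x{\left(T,F \right)} = - \frac{4}{3}$ ($x{\left(T,F \right)} = \left(- \frac{1}{3}\right) 4 = - \frac{4}{3}$)
$N = - \frac{4}{3} \approx -1.3333$
$Q = -36$
$812 + \left(Q + Y{\left(5,-5 \right)}\right) N = 812 + \left(-36 + 5\right) \left(- \frac{4}{3}\right) = 812 - - \frac{124}{3} = 812 + \frac{124}{3} = \frac{2560}{3}$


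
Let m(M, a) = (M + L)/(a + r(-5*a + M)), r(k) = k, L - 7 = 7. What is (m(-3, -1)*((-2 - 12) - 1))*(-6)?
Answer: 990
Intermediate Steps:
L = 14 (L = 7 + 7 = 14)
m(M, a) = (14 + M)/(M - 4*a) (m(M, a) = (M + 14)/(a + (-5*a + M)) = (14 + M)/(a + (M - 5*a)) = (14 + M)/(M - 4*a))
(m(-3, -1)*((-2 - 12) - 1))*(-6) = (((14 - 3)/(-3 - 4*(-1)))*((-2 - 12) - 1))*(-6) = ((11/(-3 + 4))*(-14 - 1))*(-6) = ((11/1)*(-15))*(-6) = ((1*11)*(-15))*(-6) = (11*(-15))*(-6) = -165*(-6) = 990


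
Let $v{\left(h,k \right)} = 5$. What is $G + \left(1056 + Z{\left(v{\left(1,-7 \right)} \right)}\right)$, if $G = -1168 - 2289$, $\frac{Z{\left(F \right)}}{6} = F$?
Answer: $-2371$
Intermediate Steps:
$Z{\left(F \right)} = 6 F$
$G = -3457$
$G + \left(1056 + Z{\left(v{\left(1,-7 \right)} \right)}\right) = -3457 + \left(1056 + 6 \cdot 5\right) = -3457 + \left(1056 + 30\right) = -3457 + 1086 = -2371$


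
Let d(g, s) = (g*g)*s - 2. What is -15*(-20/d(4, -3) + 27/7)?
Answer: -447/7 ≈ -63.857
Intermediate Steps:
d(g, s) = -2 + s*g**2 (d(g, s) = g**2*s - 2 = s*g**2 - 2 = -2 + s*g**2)
-15*(-20/d(4, -3) + 27/7) = -15*(-20/(-2 - 3*4**2) + 27/7) = -15*(-20/(-2 - 3*16) + 27*(1/7)) = -15*(-20/(-2 - 48) + 27/7) = -15*(-20/(-50) + 27/7) = -15*(-20*(-1/50) + 27/7) = -15*(2/5 + 27/7) = -15*149/35 = -447/7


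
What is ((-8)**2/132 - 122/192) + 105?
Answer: 36907/352 ≈ 104.85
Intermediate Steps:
((-8)**2/132 - 122/192) + 105 = (64*(1/132) - 122*1/192) + 105 = (16/33 - 61/96) + 105 = -53/352 + 105 = 36907/352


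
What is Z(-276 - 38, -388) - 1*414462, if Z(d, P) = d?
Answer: -414776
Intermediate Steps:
Z(-276 - 38, -388) - 1*414462 = (-276 - 38) - 1*414462 = -314 - 414462 = -414776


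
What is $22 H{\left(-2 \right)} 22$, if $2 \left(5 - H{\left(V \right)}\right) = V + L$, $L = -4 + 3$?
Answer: $3146$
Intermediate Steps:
$L = -1$
$H{\left(V \right)} = \frac{11}{2} - \frac{V}{2}$ ($H{\left(V \right)} = 5 - \frac{V - 1}{2} = 5 - \frac{-1 + V}{2} = 5 - \left(- \frac{1}{2} + \frac{V}{2}\right) = \frac{11}{2} - \frac{V}{2}$)
$22 H{\left(-2 \right)} 22 = 22 \left(\frac{11}{2} - -1\right) 22 = 22 \left(\frac{11}{2} + 1\right) 22 = 22 \cdot \frac{13}{2} \cdot 22 = 143 \cdot 22 = 3146$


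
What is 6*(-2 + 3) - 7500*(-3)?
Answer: 22506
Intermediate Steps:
6*(-2 + 3) - 7500*(-3) = 6*1 - 150*(-150) = 6 + 22500 = 22506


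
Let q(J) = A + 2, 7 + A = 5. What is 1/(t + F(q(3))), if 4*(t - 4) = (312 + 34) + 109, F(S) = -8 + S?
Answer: 4/439 ≈ 0.0091116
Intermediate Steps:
A = -2 (A = -7 + 5 = -2)
q(J) = 0 (q(J) = -2 + 2 = 0)
t = 471/4 (t = 4 + ((312 + 34) + 109)/4 = 4 + (346 + 109)/4 = 4 + (¼)*455 = 4 + 455/4 = 471/4 ≈ 117.75)
1/(t + F(q(3))) = 1/(471/4 + (-8 + 0)) = 1/(471/4 - 8) = 1/(439/4) = 4/439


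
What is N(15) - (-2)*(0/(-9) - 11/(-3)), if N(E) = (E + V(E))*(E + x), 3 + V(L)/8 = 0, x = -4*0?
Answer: -383/3 ≈ -127.67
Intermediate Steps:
x = 0
V(L) = -24 (V(L) = -24 + 8*0 = -24 + 0 = -24)
N(E) = E*(-24 + E) (N(E) = (E - 24)*(E + 0) = (-24 + E)*E = E*(-24 + E))
N(15) - (-2)*(0/(-9) - 11/(-3)) = 15*(-24 + 15) - (-2)*(0/(-9) - 11/(-3)) = 15*(-9) - (-2)*(0*(-1/9) - 11*(-1/3)) = -135 - (-2)*(0 + 11/3) = -135 - (-2)*11/3 = -135 - 1*(-22/3) = -135 + 22/3 = -383/3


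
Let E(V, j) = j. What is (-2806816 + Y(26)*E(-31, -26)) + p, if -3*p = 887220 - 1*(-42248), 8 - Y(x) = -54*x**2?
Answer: -12197852/3 ≈ -4.0660e+6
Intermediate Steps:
Y(x) = 8 + 54*x**2 (Y(x) = 8 - (-54)*x**2 = 8 + 54*x**2)
p = -929468/3 (p = -(887220 - 1*(-42248))/3 = -(887220 + 42248)/3 = -1/3*929468 = -929468/3 ≈ -3.0982e+5)
(-2806816 + Y(26)*E(-31, -26)) + p = (-2806816 + (8 + 54*26**2)*(-26)) - 929468/3 = (-2806816 + (8 + 54*676)*(-26)) - 929468/3 = (-2806816 + (8 + 36504)*(-26)) - 929468/3 = (-2806816 + 36512*(-26)) - 929468/3 = (-2806816 - 949312) - 929468/3 = -3756128 - 929468/3 = -12197852/3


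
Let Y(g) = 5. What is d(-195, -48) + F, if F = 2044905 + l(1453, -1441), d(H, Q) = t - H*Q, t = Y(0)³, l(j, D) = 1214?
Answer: 2036884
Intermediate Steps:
t = 125 (t = 5³ = 125)
d(H, Q) = 125 - H*Q
F = 2046119 (F = 2044905 + 1214 = 2046119)
d(-195, -48) + F = (125 - 1*(-195)*(-48)) + 2046119 = (125 - 9360) + 2046119 = -9235 + 2046119 = 2036884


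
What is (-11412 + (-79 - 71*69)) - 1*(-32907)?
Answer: 16517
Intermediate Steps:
(-11412 + (-79 - 71*69)) - 1*(-32907) = (-11412 + (-79 - 4899)) + 32907 = (-11412 - 4978) + 32907 = -16390 + 32907 = 16517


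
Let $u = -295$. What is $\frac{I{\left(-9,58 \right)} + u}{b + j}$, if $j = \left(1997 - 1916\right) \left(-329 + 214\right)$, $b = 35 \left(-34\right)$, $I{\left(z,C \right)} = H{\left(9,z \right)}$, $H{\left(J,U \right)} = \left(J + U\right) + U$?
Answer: $\frac{304}{10505} \approx 0.028939$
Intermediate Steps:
$H{\left(J,U \right)} = J + 2 U$
$I{\left(z,C \right)} = 9 + 2 z$
$b = -1190$
$j = -9315$ ($j = 81 \left(-115\right) = -9315$)
$\frac{I{\left(-9,58 \right)} + u}{b + j} = \frac{\left(9 + 2 \left(-9\right)\right) - 295}{-1190 - 9315} = \frac{\left(9 - 18\right) - 295}{-10505} = \left(-9 - 295\right) \left(- \frac{1}{10505}\right) = \left(-304\right) \left(- \frac{1}{10505}\right) = \frac{304}{10505}$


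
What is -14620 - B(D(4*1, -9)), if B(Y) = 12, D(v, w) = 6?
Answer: -14632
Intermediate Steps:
-14620 - B(D(4*1, -9)) = -14620 - 1*12 = -14620 - 12 = -14632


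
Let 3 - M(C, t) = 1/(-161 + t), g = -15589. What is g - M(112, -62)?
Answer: -3477017/223 ≈ -15592.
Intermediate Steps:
M(C, t) = 3 - 1/(-161 + t)
g - M(112, -62) = -15589 - (-484 + 3*(-62))/(-161 - 62) = -15589 - (-484 - 186)/(-223) = -15589 - (-1)*(-670)/223 = -15589 - 1*670/223 = -15589 - 670/223 = -3477017/223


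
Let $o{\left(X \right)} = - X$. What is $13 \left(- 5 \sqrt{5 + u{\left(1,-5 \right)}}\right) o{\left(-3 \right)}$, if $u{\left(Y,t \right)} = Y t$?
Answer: $0$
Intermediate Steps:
$13 \left(- 5 \sqrt{5 + u{\left(1,-5 \right)}}\right) o{\left(-3 \right)} = 13 \left(- 5 \sqrt{5 + 1 \left(-5\right)}\right) \left(\left(-1\right) \left(-3\right)\right) = 13 \left(- 5 \sqrt{5 - 5}\right) 3 = 13 \left(- 5 \sqrt{0}\right) 3 = 13 \left(\left(-5\right) 0\right) 3 = 13 \cdot 0 \cdot 3 = 0 \cdot 3 = 0$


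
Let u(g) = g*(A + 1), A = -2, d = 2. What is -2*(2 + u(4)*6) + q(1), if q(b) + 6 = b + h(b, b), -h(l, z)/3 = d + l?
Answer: 30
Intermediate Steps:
h(l, z) = -6 - 3*l (h(l, z) = -3*(2 + l) = -6 - 3*l)
u(g) = -g (u(g) = g*(-2 + 1) = g*(-1) = -g)
q(b) = -12 - 2*b (q(b) = -6 + (b + (-6 - 3*b)) = -6 + (-6 - 2*b) = -12 - 2*b)
-2*(2 + u(4)*6) + q(1) = -2*(2 - 1*4*6) + (-12 - 2*1) = -2*(2 - 4*6) + (-12 - 2) = -2*(2 - 24) - 14 = -2*(-22) - 14 = 44 - 14 = 30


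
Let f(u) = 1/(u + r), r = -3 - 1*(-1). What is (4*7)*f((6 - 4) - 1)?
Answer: -28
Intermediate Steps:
r = -2 (r = -3 + 1 = -2)
f(u) = 1/(-2 + u) (f(u) = 1/(u - 2) = 1/(-2 + u))
(4*7)*f((6 - 4) - 1) = (4*7)/(-2 + ((6 - 4) - 1)) = 28/(-2 + (2 - 1)) = 28/(-2 + 1) = 28/(-1) = 28*(-1) = -28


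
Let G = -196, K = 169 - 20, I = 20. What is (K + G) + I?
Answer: -27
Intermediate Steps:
K = 149
(K + G) + I = (149 - 196) + 20 = -47 + 20 = -27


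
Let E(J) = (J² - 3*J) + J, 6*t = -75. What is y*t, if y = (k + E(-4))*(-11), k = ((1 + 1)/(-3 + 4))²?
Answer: 3850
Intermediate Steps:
t = -25/2 (t = (⅙)*(-75) = -25/2 ≈ -12.500)
E(J) = J² - 2*J
k = 4 (k = (2/1)² = (2*1)² = 2² = 4)
y = -308 (y = (4 - 4*(-2 - 4))*(-11) = (4 - 4*(-6))*(-11) = (4 + 24)*(-11) = 28*(-11) = -308)
y*t = -308*(-25/2) = 3850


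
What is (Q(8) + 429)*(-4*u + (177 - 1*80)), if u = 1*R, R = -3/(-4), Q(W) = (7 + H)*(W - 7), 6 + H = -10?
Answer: 39480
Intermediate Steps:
H = -16 (H = -6 - 10 = -16)
Q(W) = 63 - 9*W (Q(W) = (7 - 16)*(W - 7) = -9*(-7 + W) = 63 - 9*W)
R = 3/4 (R = -3*(-1/4) = 3/4 ≈ 0.75000)
u = 3/4 (u = 1*(3/4) = 3/4 ≈ 0.75000)
(Q(8) + 429)*(-4*u + (177 - 1*80)) = ((63 - 9*8) + 429)*(-4*3/4 + (177 - 1*80)) = ((63 - 72) + 429)*(-3 + (177 - 80)) = (-9 + 429)*(-3 + 97) = 420*94 = 39480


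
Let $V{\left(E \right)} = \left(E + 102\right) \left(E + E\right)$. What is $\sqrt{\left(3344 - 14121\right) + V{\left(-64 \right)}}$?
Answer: $i \sqrt{15641} \approx 125.06 i$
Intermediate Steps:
$V{\left(E \right)} = 2 E \left(102 + E\right)$ ($V{\left(E \right)} = \left(102 + E\right) 2 E = 2 E \left(102 + E\right)$)
$\sqrt{\left(3344 - 14121\right) + V{\left(-64 \right)}} = \sqrt{\left(3344 - 14121\right) + 2 \left(-64\right) \left(102 - 64\right)} = \sqrt{\left(3344 - 14121\right) + 2 \left(-64\right) 38} = \sqrt{-10777 - 4864} = \sqrt{-15641} = i \sqrt{15641}$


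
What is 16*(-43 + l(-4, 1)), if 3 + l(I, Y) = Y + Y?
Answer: -704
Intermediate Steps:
l(I, Y) = -3 + 2*Y (l(I, Y) = -3 + (Y + Y) = -3 + 2*Y)
16*(-43 + l(-4, 1)) = 16*(-43 + (-3 + 2*1)) = 16*(-43 + (-3 + 2)) = 16*(-43 - 1) = 16*(-44) = -704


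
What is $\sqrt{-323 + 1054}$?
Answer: $\sqrt{731} \approx 27.037$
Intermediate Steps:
$\sqrt{-323 + 1054} = \sqrt{731}$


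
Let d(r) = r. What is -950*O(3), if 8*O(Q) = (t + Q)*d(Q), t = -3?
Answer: 0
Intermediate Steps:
O(Q) = Q*(-3 + Q)/8 (O(Q) = ((-3 + Q)*Q)/8 = (Q*(-3 + Q))/8 = Q*(-3 + Q)/8)
-950*O(3) = -475*3*(-3 + 3)/4 = -475*3*0/4 = -950*0 = 0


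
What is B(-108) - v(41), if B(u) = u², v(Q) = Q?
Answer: 11623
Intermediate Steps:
B(-108) - v(41) = (-108)² - 1*41 = 11664 - 41 = 11623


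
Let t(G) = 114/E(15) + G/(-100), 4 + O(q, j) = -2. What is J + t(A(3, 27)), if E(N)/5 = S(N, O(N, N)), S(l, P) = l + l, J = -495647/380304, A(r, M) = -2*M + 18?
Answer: -1742663/9507600 ≈ -0.18329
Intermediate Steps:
O(q, j) = -6 (O(q, j) = -4 - 2 = -6)
A(r, M) = 18 - 2*M
J = -495647/380304 (J = -495647*1/380304 = -495647/380304 ≈ -1.3033)
S(l, P) = 2*l
E(N) = 10*N (E(N) = 5*(2*N) = 10*N)
t(G) = 19/25 - G/100 (t(G) = 114/((10*15)) + G/(-100) = 114/150 + G*(-1/100) = 114*(1/150) - G/100 = 19/25 - G/100)
J + t(A(3, 27)) = -495647/380304 + (19/25 - (18 - 2*27)/100) = -495647/380304 + (19/25 - (18 - 54)/100) = -495647/380304 + (19/25 - 1/100*(-36)) = -495647/380304 + (19/25 + 9/25) = -495647/380304 + 28/25 = -1742663/9507600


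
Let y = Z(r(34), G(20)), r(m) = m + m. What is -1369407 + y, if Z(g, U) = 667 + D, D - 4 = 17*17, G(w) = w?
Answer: -1368447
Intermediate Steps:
D = 293 (D = 4 + 17*17 = 4 + 289 = 293)
r(m) = 2*m
Z(g, U) = 960 (Z(g, U) = 667 + 293 = 960)
y = 960
-1369407 + y = -1369407 + 960 = -1368447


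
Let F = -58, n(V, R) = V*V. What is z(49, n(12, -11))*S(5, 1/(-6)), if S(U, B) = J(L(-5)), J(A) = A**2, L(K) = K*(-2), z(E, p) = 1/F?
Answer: -50/29 ≈ -1.7241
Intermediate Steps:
n(V, R) = V**2
z(E, p) = -1/58 (z(E, p) = 1/(-58) = -1/58)
L(K) = -2*K
S(U, B) = 100 (S(U, B) = (-2*(-5))**2 = 10**2 = 100)
z(49, n(12, -11))*S(5, 1/(-6)) = -1/58*100 = -50/29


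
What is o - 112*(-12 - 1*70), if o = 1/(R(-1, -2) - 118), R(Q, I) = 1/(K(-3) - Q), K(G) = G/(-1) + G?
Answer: 1074527/117 ≈ 9184.0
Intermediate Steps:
K(G) = 0 (K(G) = G*(-1) + G = -G + G = 0)
R(Q, I) = -1/Q (R(Q, I) = 1/(0 - Q) = 1/(-Q) = -1/Q)
o = -1/117 (o = 1/(-1/(-1) - 118) = 1/(-1*(-1) - 118) = 1/(1 - 118) = 1/(-117) = -1/117 ≈ -0.0085470)
o - 112*(-12 - 1*70) = -1/117 - 112*(-12 - 1*70) = -1/117 - 112*(-12 - 70) = -1/117 - 112*(-82) = -1/117 + 9184 = 1074527/117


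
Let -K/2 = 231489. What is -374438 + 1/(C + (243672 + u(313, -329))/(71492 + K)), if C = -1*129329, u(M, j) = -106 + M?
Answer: -18958071816200060/50630736773 ≈ -3.7444e+5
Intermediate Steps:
K = -462978 (K = -2*231489 = -462978)
C = -129329
-374438 + 1/(C + (243672 + u(313, -329))/(71492 + K)) = -374438 + 1/(-129329 + (243672 + (-106 + 313))/(71492 - 462978)) = -374438 + 1/(-129329 + (243672 + 207)/(-391486)) = -374438 + 1/(-129329 + 243879*(-1/391486)) = -374438 + 1/(-129329 - 243879/391486) = -374438 + 1/(-50630736773/391486) = -374438 - 391486/50630736773 = -18958071816200060/50630736773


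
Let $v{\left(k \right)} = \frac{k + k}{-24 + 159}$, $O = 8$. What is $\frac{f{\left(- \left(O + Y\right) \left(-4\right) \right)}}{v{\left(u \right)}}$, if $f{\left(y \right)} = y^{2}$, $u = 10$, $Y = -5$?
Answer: $972$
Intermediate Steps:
$v{\left(k \right)} = \frac{2 k}{135}$
$\frac{f{\left(- \left(O + Y\right) \left(-4\right) \right)}}{v{\left(u \right)}} = \frac{\left(- \left(8 - 5\right) \left(-4\right)\right)^{2}}{\frac{2}{135} \cdot 10} = \frac{\left(- 3 \left(-4\right)\right)^{2}}{\frac{4}{27}} = \left(\left(-1\right) \left(-12\right)\right)^{2} \cdot \frac{27}{4} = 12^{2} \cdot \frac{27}{4} = 144 \cdot \frac{27}{4} = 972$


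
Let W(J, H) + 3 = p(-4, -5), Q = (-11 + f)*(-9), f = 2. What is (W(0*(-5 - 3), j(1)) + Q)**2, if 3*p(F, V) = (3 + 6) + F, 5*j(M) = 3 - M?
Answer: 57121/9 ≈ 6346.8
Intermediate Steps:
j(M) = 3/5 - M/5 (j(M) = (3 - M)/5 = 3/5 - M/5)
p(F, V) = 3 + F/3 (p(F, V) = ((3 + 6) + F)/3 = (9 + F)/3 = 3 + F/3)
Q = 81 (Q = (-11 + 2)*(-9) = -9*(-9) = 81)
W(J, H) = -4/3 (W(J, H) = -3 + (3 + (1/3)*(-4)) = -3 + (3 - 4/3) = -3 + 5/3 = -4/3)
(W(0*(-5 - 3), j(1)) + Q)**2 = (-4/3 + 81)**2 = (239/3)**2 = 57121/9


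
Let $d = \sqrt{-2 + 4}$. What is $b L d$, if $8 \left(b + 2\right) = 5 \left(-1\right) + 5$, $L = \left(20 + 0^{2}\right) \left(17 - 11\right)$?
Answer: $- 240 \sqrt{2} \approx -339.41$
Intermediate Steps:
$L = 120$ ($L = \left(20 + 0\right) 6 = 20 \cdot 6 = 120$)
$d = \sqrt{2} \approx 1.4142$
$b = -2$ ($b = -2 + \frac{5 \left(-1\right) + 5}{8} = -2 + \frac{-5 + 5}{8} = -2 + \frac{1}{8} \cdot 0 = -2 + 0 = -2$)
$b L d = \left(-2\right) 120 \sqrt{2} = - 240 \sqrt{2}$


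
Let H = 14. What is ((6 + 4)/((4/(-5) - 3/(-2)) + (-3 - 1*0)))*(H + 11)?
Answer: -2500/23 ≈ -108.70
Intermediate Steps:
((6 + 4)/((4/(-5) - 3/(-2)) + (-3 - 1*0)))*(H + 11) = ((6 + 4)/((4/(-5) - 3/(-2)) + (-3 - 1*0)))*(14 + 11) = (10/((4*(-⅕) - 3*(-½)) + (-3 + 0)))*25 = (10/((-⅘ + 3/2) - 3))*25 = (10/(7/10 - 3))*25 = (10/(-23/10))*25 = (10*(-10/23))*25 = -100/23*25 = -2500/23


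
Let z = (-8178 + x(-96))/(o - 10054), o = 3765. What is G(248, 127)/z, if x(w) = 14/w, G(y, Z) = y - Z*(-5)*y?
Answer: 47613666816/392551 ≈ 1.2129e+5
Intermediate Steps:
G(y, Z) = y + 5*Z*y (G(y, Z) = y - (-5*Z)*y = y - (-5)*Z*y = y + 5*Z*y)
z = 392551/301872 (z = (-8178 + 14/(-96))/(3765 - 10054) = (-8178 + 14*(-1/96))/(-6289) = (-8178 - 7/48)*(-1/6289) = -392551/48*(-1/6289) = 392551/301872 ≈ 1.3004)
G(248, 127)/z = (248*(1 + 5*127))/(392551/301872) = (248*(1 + 635))*(301872/392551) = (248*636)*(301872/392551) = 157728*(301872/392551) = 47613666816/392551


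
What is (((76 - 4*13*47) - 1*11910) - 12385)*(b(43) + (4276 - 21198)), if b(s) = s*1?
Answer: 450044777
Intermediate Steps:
b(s) = s
(((76 - 4*13*47) - 1*11910) - 12385)*(b(43) + (4276 - 21198)) = (((76 - 4*13*47) - 1*11910) - 12385)*(43 + (4276 - 21198)) = (((76 - 52*47) - 11910) - 12385)*(43 - 16922) = (((76 - 2444) - 11910) - 12385)*(-16879) = ((-2368 - 11910) - 12385)*(-16879) = (-14278 - 12385)*(-16879) = -26663*(-16879) = 450044777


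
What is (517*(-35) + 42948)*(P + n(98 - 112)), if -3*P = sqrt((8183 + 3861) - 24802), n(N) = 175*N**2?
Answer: 852457900 - 24853*I*sqrt(12758)/3 ≈ 8.5246e+8 - 9.3573e+5*I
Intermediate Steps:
P = -I*sqrt(12758)/3 (P = -sqrt((8183 + 3861) - 24802)/3 = -sqrt(12044 - 24802)/3 = -I*sqrt(12758)/3 ≈ -37.65*I)
(517*(-35) + 42948)*(P + n(98 - 112)) = (517*(-35) + 42948)*(-I*sqrt(12758)/3 + 175*(98 - 112)**2) = (-18095 + 42948)*(-I*sqrt(12758)/3 + 175*(-14)**2) = 24853*(-I*sqrt(12758)/3 + 175*196) = 24853*(-I*sqrt(12758)/3 + 34300) = 24853*(34300 - I*sqrt(12758)/3) = 852457900 - 24853*I*sqrt(12758)/3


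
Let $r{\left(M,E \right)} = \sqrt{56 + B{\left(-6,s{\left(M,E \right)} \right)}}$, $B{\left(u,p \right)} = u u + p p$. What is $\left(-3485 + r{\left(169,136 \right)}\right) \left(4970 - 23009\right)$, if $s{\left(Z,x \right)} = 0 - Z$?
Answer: $62865915 - 18039 \sqrt{28653} \approx 5.9812 \cdot 10^{7}$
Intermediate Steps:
$s{\left(Z,x \right)} = - Z$
$B{\left(u,p \right)} = p^{2} + u^{2}$ ($B{\left(u,p \right)} = u^{2} + p^{2} = p^{2} + u^{2}$)
$r{\left(M,E \right)} = \sqrt{92 + M^{2}}$ ($r{\left(M,E \right)} = \sqrt{56 + \left(\left(- M\right)^{2} + \left(-6\right)^{2}\right)} = \sqrt{56 + \left(M^{2} + 36\right)} = \sqrt{56 + \left(36 + M^{2}\right)} = \sqrt{92 + M^{2}}$)
$\left(-3485 + r{\left(169,136 \right)}\right) \left(4970 - 23009\right) = \left(-3485 + \sqrt{92 + 169^{2}}\right) \left(4970 - 23009\right) = \left(-3485 + \sqrt{92 + 28561}\right) \left(-18039\right) = \left(-3485 + \sqrt{28653}\right) \left(-18039\right) = 62865915 - 18039 \sqrt{28653}$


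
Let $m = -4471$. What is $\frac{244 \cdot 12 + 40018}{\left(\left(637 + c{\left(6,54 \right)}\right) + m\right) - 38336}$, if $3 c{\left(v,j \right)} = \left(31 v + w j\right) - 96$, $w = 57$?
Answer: $- \frac{21473}{20557} \approx -1.0446$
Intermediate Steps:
$c{\left(v,j \right)} = -32 + 19 j + \frac{31 v}{3}$ ($c{\left(v,j \right)} = \frac{\left(31 v + 57 j\right) - 96}{3} = \frac{-96 + 31 v + 57 j}{3} = -32 + 19 j + \frac{31 v}{3}$)
$\frac{244 \cdot 12 + 40018}{\left(\left(637 + c{\left(6,54 \right)}\right) + m\right) - 38336} = \frac{244 \cdot 12 + 40018}{\left(\left(637 + \left(-32 + 19 \cdot 54 + \frac{31}{3} \cdot 6\right)\right) - 4471\right) - 38336} = \frac{2928 + 40018}{\left(\left(637 + \left(-32 + 1026 + 62\right)\right) - 4471\right) - 38336} = \frac{42946}{\left(\left(637 + 1056\right) - 4471\right) - 38336} = \frac{42946}{\left(1693 - 4471\right) - 38336} = \frac{42946}{-2778 - 38336} = \frac{42946}{-41114} = 42946 \left(- \frac{1}{41114}\right) = - \frac{21473}{20557}$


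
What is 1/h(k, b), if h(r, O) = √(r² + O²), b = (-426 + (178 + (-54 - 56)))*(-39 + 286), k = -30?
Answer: √1954789594/3909579188 ≈ 1.1309e-5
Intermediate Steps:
b = -88426 (b = (-426 + (178 - 110))*247 = (-426 + 68)*247 = -358*247 = -88426)
h(r, O) = √(O² + r²)
1/h(k, b) = 1/(√((-88426)² + (-30)²)) = 1/(√(7819157476 + 900)) = 1/(√7819158376) = 1/(2*√1954789594) = √1954789594/3909579188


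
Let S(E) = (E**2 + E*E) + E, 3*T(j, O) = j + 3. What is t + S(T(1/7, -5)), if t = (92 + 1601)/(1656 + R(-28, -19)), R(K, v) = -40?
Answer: 3057493/712656 ≈ 4.2903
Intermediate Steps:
T(j, O) = 1 + j/3 (T(j, O) = (j + 3)/3 = (3 + j)/3 = 1 + j/3)
S(E) = E + 2*E**2 (S(E) = (E**2 + E**2) + E = 2*E**2 + E = E + 2*E**2)
t = 1693/1616 (t = (92 + 1601)/(1656 - 40) = 1693/1616 ≈ 1.0476)
t + S(T(1/7, -5)) = 1693/1616 + (1 + (1/3)/7)*(1 + 2*(1 + (1/3)/7)) = 1693/1616 + (1 + (1/3)*(1/7))*(1 + 2*(1 + (1/3)*(1/7))) = 1693/1616 + (1 + 1/21)*(1 + 2*(1 + 1/21)) = 1693/1616 + 22*(1 + 2*(22/21))/21 = 1693/1616 + 22*(1 + 44/21)/21 = 1693/1616 + (22/21)*(65/21) = 1693/1616 + 1430/441 = 3057493/712656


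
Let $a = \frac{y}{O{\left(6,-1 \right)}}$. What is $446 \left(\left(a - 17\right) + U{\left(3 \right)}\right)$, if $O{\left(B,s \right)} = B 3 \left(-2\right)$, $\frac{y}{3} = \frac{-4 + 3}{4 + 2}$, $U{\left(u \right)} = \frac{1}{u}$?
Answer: $- \frac{267377}{36} \approx -7427.1$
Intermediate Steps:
$y = - \frac{1}{2}$ ($y = 3 \frac{-4 + 3}{4 + 2} = 3 \left(- \frac{1}{6}\right) = - \frac{1}{2} \approx -0.5$)
$O{\left(B,s \right)} = - 6 B$ ($O{\left(B,s \right)} = 3 B \left(-2\right) = - 6 B$)
$a = \frac{1}{72}$ ($a = - \frac{1}{2 \left(\left(-6\right) 6\right)} = - \frac{1}{2 \left(-36\right)} = \left(- \frac{1}{2}\right) \left(- \frac{1}{36}\right) = \frac{1}{72} \approx 0.013889$)
$446 \left(\left(a - 17\right) + U{\left(3 \right)}\right) = 446 \left(\left(\frac{1}{72} - 17\right) + \frac{1}{3}\right) = 446 \left(- \frac{1223}{72} + \frac{1}{3}\right) = 446 \left(- \frac{1199}{72}\right) = - \frac{267377}{36}$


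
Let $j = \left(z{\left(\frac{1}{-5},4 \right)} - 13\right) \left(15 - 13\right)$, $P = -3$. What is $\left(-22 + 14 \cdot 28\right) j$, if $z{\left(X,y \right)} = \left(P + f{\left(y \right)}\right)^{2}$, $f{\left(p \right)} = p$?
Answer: $-8880$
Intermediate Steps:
$z{\left(X,y \right)} = \left(-3 + y\right)^{2}$
$j = -24$ ($j = \left(\left(-3 + 4\right)^{2} - 13\right) \left(15 - 13\right) = \left(1^{2} - 13\right) 2 = \left(1 - 13\right) 2 = \left(-12\right) 2 = -24$)
$\left(-22 + 14 \cdot 28\right) j = \left(-22 + 14 \cdot 28\right) \left(-24\right) = \left(-22 + 392\right) \left(-24\right) = 370 \left(-24\right) = -8880$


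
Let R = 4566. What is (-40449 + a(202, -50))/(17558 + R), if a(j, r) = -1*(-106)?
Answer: -40343/22124 ≈ -1.8235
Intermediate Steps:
a(j, r) = 106
(-40449 + a(202, -50))/(17558 + R) = (-40449 + 106)/(17558 + 4566) = -40343/22124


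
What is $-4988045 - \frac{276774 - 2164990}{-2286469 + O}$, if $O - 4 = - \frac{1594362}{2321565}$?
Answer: $- \frac{8825812889182725985}{1769392904029} \approx -4.988 \cdot 10^{6}$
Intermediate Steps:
$O = \frac{2563966}{773855}$ ($O = 4 - \frac{1594362}{2321565} = 4 - \frac{531454}{773855} = \frac{2563966}{773855} \approx 3.3132$)
$-4988045 - \frac{276774 - 2164990}{-2286469 + O} = -4988045 - \frac{276774 - 2164990}{-2286469 + \frac{2563966}{773855}} = -4988045 - - \frac{1888216}{- \frac{1769392904029}{773855}} = -4988045 - \left(-1888216\right) \left(- \frac{773855}{1769392904029}\right) = -4988045 - \frac{1461205392680}{1769392904029} = - \frac{8825812889182725985}{1769392904029}$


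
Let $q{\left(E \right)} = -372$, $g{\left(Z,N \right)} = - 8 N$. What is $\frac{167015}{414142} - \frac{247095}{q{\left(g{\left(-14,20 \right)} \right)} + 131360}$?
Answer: $- \frac{40227728335}{27123816148} \approx -1.4831$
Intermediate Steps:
$\frac{167015}{414142} - \frac{247095}{q{\left(g{\left(-14,20 \right)} \right)} + 131360} = \frac{167015}{414142} - \frac{247095}{-372 + 131360} = 167015 \cdot \frac{1}{414142} - \frac{247095}{130988} = \frac{167015}{414142} - \frac{247095}{130988} = - \frac{40227728335}{27123816148}$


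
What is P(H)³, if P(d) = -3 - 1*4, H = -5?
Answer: -343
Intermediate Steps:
P(d) = -7 (P(d) = -3 - 4 = -7)
P(H)³ = (-7)³ = -343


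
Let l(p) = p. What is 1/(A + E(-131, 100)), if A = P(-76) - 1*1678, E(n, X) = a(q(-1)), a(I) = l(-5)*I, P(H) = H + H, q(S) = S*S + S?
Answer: -1/1830 ≈ -0.00054645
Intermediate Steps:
q(S) = S + S**2 (q(S) = S**2 + S = S + S**2)
P(H) = 2*H
a(I) = -5*I
E(n, X) = 0 (E(n, X) = -(-5)*(1 - 1) = -(-5)*0 = -5*0 = 0)
A = -1830 (A = 2*(-76) - 1*1678 = -152 - 1678 = -1830)
1/(A + E(-131, 100)) = 1/(-1830 + 0) = 1/(-1830) = -1/1830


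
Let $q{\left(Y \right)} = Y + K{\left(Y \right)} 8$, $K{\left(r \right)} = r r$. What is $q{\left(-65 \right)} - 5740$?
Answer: $27995$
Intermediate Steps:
$K{\left(r \right)} = r^{2}$
$q{\left(Y \right)} = Y + 8 Y^{2}$ ($q{\left(Y \right)} = Y + Y^{2} \cdot 8 = Y + 8 Y^{2}$)
$q{\left(-65 \right)} - 5740 = - 65 \left(1 + 8 \left(-65\right)\right) - 5740 = - 65 \left(1 - 520\right) - 5740 = \left(-65\right) \left(-519\right) - 5740 = 33735 - 5740 = 27995$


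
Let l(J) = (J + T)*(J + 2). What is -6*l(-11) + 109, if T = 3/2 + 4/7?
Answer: -2612/7 ≈ -373.14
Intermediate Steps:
T = 29/14 (T = 3*(1/2) + 4*(1/7) = 3/2 + 4/7 = 29/14 ≈ 2.0714)
l(J) = (2 + J)*(29/14 + J) (l(J) = (J + 29/14)*(J + 2) = (29/14 + J)*(2 + J) = (2 + J)*(29/14 + J))
-6*l(-11) + 109 = -6*(29/7 + (-11)**2 + (57/14)*(-11)) + 109 = -6*(29/7 + 121 - 627/14) + 109 = -6*1125/14 + 109 = -3375/7 + 109 = -2612/7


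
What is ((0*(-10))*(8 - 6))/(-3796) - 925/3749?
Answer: -925/3749 ≈ -0.24673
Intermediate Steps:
((0*(-10))*(8 - 6))/(-3796) - 925/3749 = (0*2)*(-1/3796) - 925*1/3749 = 0*(-1/3796) - 925/3749 = 0 - 925/3749 = -925/3749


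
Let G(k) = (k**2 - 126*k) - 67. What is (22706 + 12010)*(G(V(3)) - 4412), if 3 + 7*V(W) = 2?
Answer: -7588501008/49 ≈ -1.5487e+8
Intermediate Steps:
V(W) = -1/7 (V(W) = -3/7 + (1/7)*2 = -3/7 + 2/7 = -1/7)
G(k) = -67 + k**2 - 126*k
(22706 + 12010)*(G(V(3)) - 4412) = (22706 + 12010)*((-67 + (-1/7)**2 - 126*(-1/7)) - 4412) = 34716*((-67 + 1/49 + 18) - 4412) = 34716*(-2400/49 - 4412) = 34716*(-218588/49) = -7588501008/49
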